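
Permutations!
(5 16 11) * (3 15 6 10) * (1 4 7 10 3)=(1 4 7 10)(3 15 6)(5 16 11)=[0, 4, 2, 15, 7, 16, 3, 10, 8, 9, 1, 5, 12, 13, 14, 6, 11]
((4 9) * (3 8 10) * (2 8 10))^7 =((2 8)(3 10)(4 9))^7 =(2 8)(3 10)(4 9)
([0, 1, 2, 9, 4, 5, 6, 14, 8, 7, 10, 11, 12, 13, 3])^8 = [0, 1, 2, 3, 4, 5, 6, 7, 8, 9, 10, 11, 12, 13, 14]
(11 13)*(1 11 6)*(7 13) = (1 11 7 13 6) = [0, 11, 2, 3, 4, 5, 1, 13, 8, 9, 10, 7, 12, 6]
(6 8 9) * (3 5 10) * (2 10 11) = (2 10 3 5 11)(6 8 9) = [0, 1, 10, 5, 4, 11, 8, 7, 9, 6, 3, 2]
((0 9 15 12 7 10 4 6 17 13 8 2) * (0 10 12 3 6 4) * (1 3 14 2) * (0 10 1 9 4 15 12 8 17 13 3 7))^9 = (0 12 9 8 7 1 2 14 15 4)(3 6 13 17)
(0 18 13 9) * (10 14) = [18, 1, 2, 3, 4, 5, 6, 7, 8, 0, 14, 11, 12, 9, 10, 15, 16, 17, 13] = (0 18 13 9)(10 14)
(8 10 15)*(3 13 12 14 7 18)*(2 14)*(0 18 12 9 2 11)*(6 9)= (0 18 3 13 6 9 2 14 7 12 11)(8 10 15)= [18, 1, 14, 13, 4, 5, 9, 12, 10, 2, 15, 0, 11, 6, 7, 8, 16, 17, 3]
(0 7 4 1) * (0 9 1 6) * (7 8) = [8, 9, 2, 3, 6, 5, 0, 4, 7, 1] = (0 8 7 4 6)(1 9)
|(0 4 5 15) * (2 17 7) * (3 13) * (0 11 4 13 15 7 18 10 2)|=|(0 13 3 15 11 4 5 7)(2 17 18 10)|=8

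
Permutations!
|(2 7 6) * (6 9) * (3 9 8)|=|(2 7 8 3 9 6)|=6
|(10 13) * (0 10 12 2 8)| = 6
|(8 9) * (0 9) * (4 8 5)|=5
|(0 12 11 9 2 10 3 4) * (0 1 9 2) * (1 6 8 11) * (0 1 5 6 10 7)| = |(0 12 5 6 8 11 2 7)(1 9)(3 4 10)| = 24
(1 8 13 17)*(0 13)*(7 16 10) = [13, 8, 2, 3, 4, 5, 6, 16, 0, 9, 7, 11, 12, 17, 14, 15, 10, 1] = (0 13 17 1 8)(7 16 10)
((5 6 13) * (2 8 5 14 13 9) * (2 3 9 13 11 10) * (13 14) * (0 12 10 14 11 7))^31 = (0 12 10 2 8 5 6 11 14 7)(3 9)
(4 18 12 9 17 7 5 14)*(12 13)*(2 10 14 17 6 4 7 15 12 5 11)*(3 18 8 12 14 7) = (2 10 7 11)(3 18 13 5 17 15 14)(4 8 12 9 6) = [0, 1, 10, 18, 8, 17, 4, 11, 12, 6, 7, 2, 9, 5, 3, 14, 16, 15, 13]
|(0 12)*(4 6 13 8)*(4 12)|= |(0 4 6 13 8 12)|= 6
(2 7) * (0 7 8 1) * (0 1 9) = [7, 1, 8, 3, 4, 5, 6, 2, 9, 0] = (0 7 2 8 9)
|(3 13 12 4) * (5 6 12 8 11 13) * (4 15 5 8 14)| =|(3 8 11 13 14 4)(5 6 12 15)| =12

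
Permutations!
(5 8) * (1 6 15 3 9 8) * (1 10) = (1 6 15 3 9 8 5 10) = [0, 6, 2, 9, 4, 10, 15, 7, 5, 8, 1, 11, 12, 13, 14, 3]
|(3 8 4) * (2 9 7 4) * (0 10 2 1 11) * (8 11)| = 8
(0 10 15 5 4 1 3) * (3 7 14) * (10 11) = (0 11 10 15 5 4 1 7 14 3) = [11, 7, 2, 0, 1, 4, 6, 14, 8, 9, 15, 10, 12, 13, 3, 5]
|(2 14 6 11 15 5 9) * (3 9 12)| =|(2 14 6 11 15 5 12 3 9)| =9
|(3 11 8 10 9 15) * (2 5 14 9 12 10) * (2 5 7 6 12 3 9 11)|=12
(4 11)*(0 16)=(0 16)(4 11)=[16, 1, 2, 3, 11, 5, 6, 7, 8, 9, 10, 4, 12, 13, 14, 15, 0]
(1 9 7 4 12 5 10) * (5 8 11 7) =(1 9 5 10)(4 12 8 11 7) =[0, 9, 2, 3, 12, 10, 6, 4, 11, 5, 1, 7, 8]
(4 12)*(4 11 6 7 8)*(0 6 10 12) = [6, 1, 2, 3, 0, 5, 7, 8, 4, 9, 12, 10, 11] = (0 6 7 8 4)(10 12 11)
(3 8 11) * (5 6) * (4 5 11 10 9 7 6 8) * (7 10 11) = (3 4 5 8 11)(6 7)(9 10) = [0, 1, 2, 4, 5, 8, 7, 6, 11, 10, 9, 3]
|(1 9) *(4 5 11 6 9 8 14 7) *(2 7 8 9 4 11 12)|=14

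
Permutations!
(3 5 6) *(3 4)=(3 5 6 4)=[0, 1, 2, 5, 3, 6, 4]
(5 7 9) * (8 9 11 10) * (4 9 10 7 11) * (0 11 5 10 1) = (0 11 7 4 9 10 8 1) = [11, 0, 2, 3, 9, 5, 6, 4, 1, 10, 8, 7]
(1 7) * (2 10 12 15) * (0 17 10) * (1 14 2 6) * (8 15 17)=[8, 7, 0, 3, 4, 5, 1, 14, 15, 9, 12, 11, 17, 13, 2, 6, 16, 10]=(0 8 15 6 1 7 14 2)(10 12 17)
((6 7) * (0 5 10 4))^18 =((0 5 10 4)(6 7))^18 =(0 10)(4 5)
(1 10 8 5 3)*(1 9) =[0, 10, 2, 9, 4, 3, 6, 7, 5, 1, 8] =(1 10 8 5 3 9)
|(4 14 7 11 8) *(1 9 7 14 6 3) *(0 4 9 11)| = 9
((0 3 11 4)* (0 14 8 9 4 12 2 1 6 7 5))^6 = ((0 3 11 12 2 1 6 7 5)(4 14 8 9))^6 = (0 6 12)(1 11 5)(2 3 7)(4 8)(9 14)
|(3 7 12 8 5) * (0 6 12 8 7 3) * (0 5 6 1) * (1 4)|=12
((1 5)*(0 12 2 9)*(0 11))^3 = ((0 12 2 9 11)(1 5))^3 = (0 9 12 11 2)(1 5)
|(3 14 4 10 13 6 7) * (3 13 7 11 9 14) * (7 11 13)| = 10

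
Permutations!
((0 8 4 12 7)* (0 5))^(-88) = (0 4 7)(5 8 12)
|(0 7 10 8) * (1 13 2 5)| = 4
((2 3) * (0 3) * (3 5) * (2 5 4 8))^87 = ((0 4 8 2)(3 5))^87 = (0 2 8 4)(3 5)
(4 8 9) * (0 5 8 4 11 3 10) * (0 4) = (0 5 8 9 11 3 10 4) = [5, 1, 2, 10, 0, 8, 6, 7, 9, 11, 4, 3]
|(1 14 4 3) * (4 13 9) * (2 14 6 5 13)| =14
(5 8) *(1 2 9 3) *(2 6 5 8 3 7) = (1 6 5 3)(2 9 7) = [0, 6, 9, 1, 4, 3, 5, 2, 8, 7]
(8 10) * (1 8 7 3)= (1 8 10 7 3)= [0, 8, 2, 1, 4, 5, 6, 3, 10, 9, 7]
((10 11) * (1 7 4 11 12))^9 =(1 11)(4 12)(7 10)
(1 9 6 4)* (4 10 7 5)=(1 9 6 10 7 5 4)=[0, 9, 2, 3, 1, 4, 10, 5, 8, 6, 7]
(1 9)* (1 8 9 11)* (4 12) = (1 11)(4 12)(8 9) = [0, 11, 2, 3, 12, 5, 6, 7, 9, 8, 10, 1, 4]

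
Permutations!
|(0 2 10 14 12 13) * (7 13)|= 7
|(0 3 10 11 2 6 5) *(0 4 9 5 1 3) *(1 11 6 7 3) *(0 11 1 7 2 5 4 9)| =|(0 11 5 9 4)(1 7 3 10 6)| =5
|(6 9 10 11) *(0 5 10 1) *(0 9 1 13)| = 8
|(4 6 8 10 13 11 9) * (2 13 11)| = 6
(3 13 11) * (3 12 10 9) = (3 13 11 12 10 9) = [0, 1, 2, 13, 4, 5, 6, 7, 8, 3, 9, 12, 10, 11]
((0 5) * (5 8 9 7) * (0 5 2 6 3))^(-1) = ((0 8 9 7 2 6 3))^(-1) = (0 3 6 2 7 9 8)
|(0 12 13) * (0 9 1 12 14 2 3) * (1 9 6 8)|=|(0 14 2 3)(1 12 13 6 8)|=20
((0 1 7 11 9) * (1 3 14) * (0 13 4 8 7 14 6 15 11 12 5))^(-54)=((0 3 6 15 11 9 13 4 8 7 12 5)(1 14))^(-54)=(0 13)(3 4)(5 9)(6 8)(7 15)(11 12)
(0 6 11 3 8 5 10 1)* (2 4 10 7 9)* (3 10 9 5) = [6, 0, 4, 8, 9, 7, 11, 5, 3, 2, 1, 10] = (0 6 11 10 1)(2 4 9)(3 8)(5 7)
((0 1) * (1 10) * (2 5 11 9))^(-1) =(0 1 10)(2 9 11 5)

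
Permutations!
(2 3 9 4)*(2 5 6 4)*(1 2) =(1 2 3 9)(4 5 6) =[0, 2, 3, 9, 5, 6, 4, 7, 8, 1]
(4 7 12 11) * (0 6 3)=(0 6 3)(4 7 12 11)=[6, 1, 2, 0, 7, 5, 3, 12, 8, 9, 10, 4, 11]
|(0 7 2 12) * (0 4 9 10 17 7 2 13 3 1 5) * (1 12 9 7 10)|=10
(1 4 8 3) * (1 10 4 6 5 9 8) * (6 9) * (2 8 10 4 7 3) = (1 9 10 7 3 4)(2 8)(5 6) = [0, 9, 8, 4, 1, 6, 5, 3, 2, 10, 7]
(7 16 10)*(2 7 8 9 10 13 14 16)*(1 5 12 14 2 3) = (1 5 12 14 16 13 2 7 3)(8 9 10) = [0, 5, 7, 1, 4, 12, 6, 3, 9, 10, 8, 11, 14, 2, 16, 15, 13]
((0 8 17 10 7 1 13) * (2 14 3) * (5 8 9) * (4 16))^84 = (0 8 7)(1 9 17)(5 10 13)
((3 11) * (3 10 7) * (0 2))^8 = ((0 2)(3 11 10 7))^8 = (11)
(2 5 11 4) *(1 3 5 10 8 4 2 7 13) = (1 3 5 11 2 10 8 4 7 13) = [0, 3, 10, 5, 7, 11, 6, 13, 4, 9, 8, 2, 12, 1]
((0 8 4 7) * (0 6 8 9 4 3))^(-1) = ((0 9 4 7 6 8 3))^(-1) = (0 3 8 6 7 4 9)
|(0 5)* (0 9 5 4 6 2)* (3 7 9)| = |(0 4 6 2)(3 7 9 5)| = 4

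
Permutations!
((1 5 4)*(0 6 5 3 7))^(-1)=(0 7 3 1 4 5 6)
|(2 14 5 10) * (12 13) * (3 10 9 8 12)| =|(2 14 5 9 8 12 13 3 10)| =9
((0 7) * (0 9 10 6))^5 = (10)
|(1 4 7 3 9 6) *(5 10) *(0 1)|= 14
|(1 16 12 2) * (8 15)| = 4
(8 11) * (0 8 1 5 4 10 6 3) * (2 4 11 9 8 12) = (0 12 2 4 10 6 3)(1 5 11)(8 9) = [12, 5, 4, 0, 10, 11, 3, 7, 9, 8, 6, 1, 2]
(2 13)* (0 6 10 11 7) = (0 6 10 11 7)(2 13) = [6, 1, 13, 3, 4, 5, 10, 0, 8, 9, 11, 7, 12, 2]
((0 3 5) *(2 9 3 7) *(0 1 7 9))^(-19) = ((0 9 3 5 1 7 2))^(-19) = (0 3 1 2 9 5 7)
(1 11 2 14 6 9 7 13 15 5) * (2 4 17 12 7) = (1 11 4 17 12 7 13 15 5)(2 14 6 9) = [0, 11, 14, 3, 17, 1, 9, 13, 8, 2, 10, 4, 7, 15, 6, 5, 16, 12]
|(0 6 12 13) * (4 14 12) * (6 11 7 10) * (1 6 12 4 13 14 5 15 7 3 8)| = 7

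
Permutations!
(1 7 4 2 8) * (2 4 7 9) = (1 9 2 8) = [0, 9, 8, 3, 4, 5, 6, 7, 1, 2]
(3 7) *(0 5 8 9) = [5, 1, 2, 7, 4, 8, 6, 3, 9, 0] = (0 5 8 9)(3 7)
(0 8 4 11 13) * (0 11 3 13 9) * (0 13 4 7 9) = (0 8 7 9 13 11)(3 4) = [8, 1, 2, 4, 3, 5, 6, 9, 7, 13, 10, 0, 12, 11]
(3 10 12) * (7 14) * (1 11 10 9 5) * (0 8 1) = (0 8 1 11 10 12 3 9 5)(7 14) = [8, 11, 2, 9, 4, 0, 6, 14, 1, 5, 12, 10, 3, 13, 7]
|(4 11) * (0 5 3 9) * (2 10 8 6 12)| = 20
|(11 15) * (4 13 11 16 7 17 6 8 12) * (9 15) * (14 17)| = 12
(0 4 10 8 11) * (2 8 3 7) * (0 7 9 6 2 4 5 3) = [5, 1, 8, 9, 10, 3, 2, 4, 11, 6, 0, 7] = (0 5 3 9 6 2 8 11 7 4 10)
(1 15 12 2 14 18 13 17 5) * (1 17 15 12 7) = [0, 12, 14, 3, 4, 17, 6, 1, 8, 9, 10, 11, 2, 15, 18, 7, 16, 5, 13] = (1 12 2 14 18 13 15 7)(5 17)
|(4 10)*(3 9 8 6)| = 4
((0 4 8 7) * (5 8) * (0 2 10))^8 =(0 4 5 8 7 2 10)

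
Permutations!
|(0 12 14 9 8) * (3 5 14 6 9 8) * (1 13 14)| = |(0 12 6 9 3 5 1 13 14 8)| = 10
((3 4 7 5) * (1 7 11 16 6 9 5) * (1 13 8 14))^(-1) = ((1 7 13 8 14)(3 4 11 16 6 9 5))^(-1) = (1 14 8 13 7)(3 5 9 6 16 11 4)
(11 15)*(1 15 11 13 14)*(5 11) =[0, 15, 2, 3, 4, 11, 6, 7, 8, 9, 10, 5, 12, 14, 1, 13] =(1 15 13 14)(5 11)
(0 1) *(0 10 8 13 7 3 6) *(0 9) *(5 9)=(0 1 10 8 13 7 3 6 5 9)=[1, 10, 2, 6, 4, 9, 5, 3, 13, 0, 8, 11, 12, 7]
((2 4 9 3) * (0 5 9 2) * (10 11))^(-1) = (0 3 9 5)(2 4)(10 11)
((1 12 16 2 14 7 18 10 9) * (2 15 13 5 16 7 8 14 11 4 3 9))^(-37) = (1 18 11 9 7 2 3 12 10 4)(5 13 15 16)(8 14)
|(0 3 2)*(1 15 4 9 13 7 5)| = 21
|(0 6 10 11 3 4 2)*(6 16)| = 8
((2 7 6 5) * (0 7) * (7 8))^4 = (0 5 7)(2 6 8)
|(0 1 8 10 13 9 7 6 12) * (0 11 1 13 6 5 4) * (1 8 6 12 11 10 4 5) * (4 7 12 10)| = 5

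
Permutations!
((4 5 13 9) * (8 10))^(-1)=((4 5 13 9)(8 10))^(-1)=(4 9 13 5)(8 10)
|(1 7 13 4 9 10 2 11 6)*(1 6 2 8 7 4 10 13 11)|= 9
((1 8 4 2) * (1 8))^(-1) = (2 4 8) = ((2 8 4))^(-1)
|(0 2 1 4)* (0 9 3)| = 6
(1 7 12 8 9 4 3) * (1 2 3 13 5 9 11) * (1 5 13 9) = [0, 7, 3, 2, 9, 1, 6, 12, 11, 4, 10, 5, 8, 13] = (13)(1 7 12 8 11 5)(2 3)(4 9)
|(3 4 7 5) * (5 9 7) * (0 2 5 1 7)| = 8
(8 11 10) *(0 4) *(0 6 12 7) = [4, 1, 2, 3, 6, 5, 12, 0, 11, 9, 8, 10, 7] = (0 4 6 12 7)(8 11 10)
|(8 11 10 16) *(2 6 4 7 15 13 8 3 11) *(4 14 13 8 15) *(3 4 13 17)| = 13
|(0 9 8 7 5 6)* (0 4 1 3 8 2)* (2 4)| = |(0 9 4 1 3 8 7 5 6 2)| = 10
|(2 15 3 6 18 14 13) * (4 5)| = |(2 15 3 6 18 14 13)(4 5)| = 14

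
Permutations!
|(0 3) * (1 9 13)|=|(0 3)(1 9 13)|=6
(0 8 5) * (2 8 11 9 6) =(0 11 9 6 2 8 5) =[11, 1, 8, 3, 4, 0, 2, 7, 5, 6, 10, 9]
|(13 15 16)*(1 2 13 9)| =6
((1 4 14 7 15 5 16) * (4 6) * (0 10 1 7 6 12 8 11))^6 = (5 7)(15 16)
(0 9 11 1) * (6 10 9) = (0 6 10 9 11 1) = [6, 0, 2, 3, 4, 5, 10, 7, 8, 11, 9, 1]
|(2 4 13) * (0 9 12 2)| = 6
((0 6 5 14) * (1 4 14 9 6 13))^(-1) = (0 14 4 1 13)(5 6 9)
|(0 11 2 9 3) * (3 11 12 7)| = 12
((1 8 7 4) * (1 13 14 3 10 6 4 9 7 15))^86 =((1 8 15)(3 10 6 4 13 14)(7 9))^86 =(1 15 8)(3 6 13)(4 14 10)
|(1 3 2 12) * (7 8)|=|(1 3 2 12)(7 8)|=4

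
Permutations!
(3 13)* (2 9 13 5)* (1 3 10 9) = (1 3 5 2)(9 13 10) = [0, 3, 1, 5, 4, 2, 6, 7, 8, 13, 9, 11, 12, 10]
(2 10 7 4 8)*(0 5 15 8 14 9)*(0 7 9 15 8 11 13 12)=(0 5 8 2 10 9 7 4 14 15 11 13 12)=[5, 1, 10, 3, 14, 8, 6, 4, 2, 7, 9, 13, 0, 12, 15, 11]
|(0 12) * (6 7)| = |(0 12)(6 7)| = 2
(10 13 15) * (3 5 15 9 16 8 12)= [0, 1, 2, 5, 4, 15, 6, 7, 12, 16, 13, 11, 3, 9, 14, 10, 8]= (3 5 15 10 13 9 16 8 12)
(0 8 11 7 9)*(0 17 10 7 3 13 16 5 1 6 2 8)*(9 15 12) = (1 6 2 8 11 3 13 16 5)(7 15 12 9 17 10) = [0, 6, 8, 13, 4, 1, 2, 15, 11, 17, 7, 3, 9, 16, 14, 12, 5, 10]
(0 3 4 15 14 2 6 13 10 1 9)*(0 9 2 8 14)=(0 3 4 15)(1 2 6 13 10)(8 14)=[3, 2, 6, 4, 15, 5, 13, 7, 14, 9, 1, 11, 12, 10, 8, 0]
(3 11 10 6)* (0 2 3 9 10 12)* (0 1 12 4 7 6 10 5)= (0 2 3 11 4 7 6 9 5)(1 12)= [2, 12, 3, 11, 7, 0, 9, 6, 8, 5, 10, 4, 1]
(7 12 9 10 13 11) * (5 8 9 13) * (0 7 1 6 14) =(0 7 12 13 11 1 6 14)(5 8 9 10) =[7, 6, 2, 3, 4, 8, 14, 12, 9, 10, 5, 1, 13, 11, 0]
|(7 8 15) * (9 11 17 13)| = |(7 8 15)(9 11 17 13)| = 12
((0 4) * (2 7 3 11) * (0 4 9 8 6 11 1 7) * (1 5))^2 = ((0 9 8 6 11 2)(1 7 3 5))^2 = (0 8 11)(1 3)(2 9 6)(5 7)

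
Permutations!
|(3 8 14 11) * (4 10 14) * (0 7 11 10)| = |(0 7 11 3 8 4)(10 14)| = 6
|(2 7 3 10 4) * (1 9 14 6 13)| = |(1 9 14 6 13)(2 7 3 10 4)| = 5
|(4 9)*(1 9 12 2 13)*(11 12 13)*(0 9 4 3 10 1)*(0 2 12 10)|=6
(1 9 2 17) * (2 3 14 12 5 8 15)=(1 9 3 14 12 5 8 15 2 17)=[0, 9, 17, 14, 4, 8, 6, 7, 15, 3, 10, 11, 5, 13, 12, 2, 16, 1]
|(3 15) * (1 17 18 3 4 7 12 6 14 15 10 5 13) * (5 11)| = |(1 17 18 3 10 11 5 13)(4 7 12 6 14 15)| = 24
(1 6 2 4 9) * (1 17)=(1 6 2 4 9 17)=[0, 6, 4, 3, 9, 5, 2, 7, 8, 17, 10, 11, 12, 13, 14, 15, 16, 1]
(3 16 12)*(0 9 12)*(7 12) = [9, 1, 2, 16, 4, 5, 6, 12, 8, 7, 10, 11, 3, 13, 14, 15, 0] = (0 9 7 12 3 16)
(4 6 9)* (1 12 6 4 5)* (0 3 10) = (0 3 10)(1 12 6 9 5) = [3, 12, 2, 10, 4, 1, 9, 7, 8, 5, 0, 11, 6]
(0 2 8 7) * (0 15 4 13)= (0 2 8 7 15 4 13)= [2, 1, 8, 3, 13, 5, 6, 15, 7, 9, 10, 11, 12, 0, 14, 4]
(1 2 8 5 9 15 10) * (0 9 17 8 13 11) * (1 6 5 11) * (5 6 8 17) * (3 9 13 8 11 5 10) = (17)(0 13 1 2 8 5 10 11)(3 9 15) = [13, 2, 8, 9, 4, 10, 6, 7, 5, 15, 11, 0, 12, 1, 14, 3, 16, 17]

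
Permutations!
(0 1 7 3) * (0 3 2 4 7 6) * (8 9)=(0 1 6)(2 4 7)(8 9)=[1, 6, 4, 3, 7, 5, 0, 2, 9, 8]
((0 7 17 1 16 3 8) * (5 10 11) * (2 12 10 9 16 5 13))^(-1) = ((0 7 17 1 5 9 16 3 8)(2 12 10 11 13))^(-1) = (0 8 3 16 9 5 1 17 7)(2 13 11 10 12)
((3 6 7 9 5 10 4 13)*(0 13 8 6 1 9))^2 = (0 3 9 10 8 7 13 1 5 4 6)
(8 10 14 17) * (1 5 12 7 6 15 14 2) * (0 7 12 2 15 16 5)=(0 7 6 16 5 2 1)(8 10 15 14 17)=[7, 0, 1, 3, 4, 2, 16, 6, 10, 9, 15, 11, 12, 13, 17, 14, 5, 8]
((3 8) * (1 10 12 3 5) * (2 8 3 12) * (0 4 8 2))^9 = ((12)(0 4 8 5 1 10))^9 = (12)(0 5)(1 4)(8 10)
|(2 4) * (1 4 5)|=|(1 4 2 5)|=4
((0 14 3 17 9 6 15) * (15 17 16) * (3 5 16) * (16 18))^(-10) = ((0 14 5 18 16 15)(6 17 9))^(-10) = (0 5 16)(6 9 17)(14 18 15)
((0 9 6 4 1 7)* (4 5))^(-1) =((0 9 6 5 4 1 7))^(-1) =(0 7 1 4 5 6 9)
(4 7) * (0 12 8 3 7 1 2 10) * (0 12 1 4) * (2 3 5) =(0 1 3 7)(2 10 12 8 5) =[1, 3, 10, 7, 4, 2, 6, 0, 5, 9, 12, 11, 8]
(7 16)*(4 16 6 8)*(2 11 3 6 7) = (2 11 3 6 8 4 16) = [0, 1, 11, 6, 16, 5, 8, 7, 4, 9, 10, 3, 12, 13, 14, 15, 2]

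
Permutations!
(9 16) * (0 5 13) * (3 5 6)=(0 6 3 5 13)(9 16)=[6, 1, 2, 5, 4, 13, 3, 7, 8, 16, 10, 11, 12, 0, 14, 15, 9]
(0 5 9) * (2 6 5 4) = [4, 1, 6, 3, 2, 9, 5, 7, 8, 0] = (0 4 2 6 5 9)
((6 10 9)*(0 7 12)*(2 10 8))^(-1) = ((0 7 12)(2 10 9 6 8))^(-1) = (0 12 7)(2 8 6 9 10)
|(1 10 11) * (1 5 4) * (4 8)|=|(1 10 11 5 8 4)|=6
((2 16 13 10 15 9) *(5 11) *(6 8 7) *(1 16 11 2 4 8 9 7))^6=(1 6 13 4 15)(7 16 9 10 8)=((1 16 13 10 15 7 6 9 4 8)(2 11 5))^6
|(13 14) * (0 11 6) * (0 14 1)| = 6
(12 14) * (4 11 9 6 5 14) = (4 11 9 6 5 14 12) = [0, 1, 2, 3, 11, 14, 5, 7, 8, 6, 10, 9, 4, 13, 12]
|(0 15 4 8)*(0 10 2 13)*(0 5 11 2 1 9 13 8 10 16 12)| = 13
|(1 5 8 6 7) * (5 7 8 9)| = |(1 7)(5 9)(6 8)| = 2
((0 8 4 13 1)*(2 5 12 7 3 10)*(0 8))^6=(1 4)(8 13)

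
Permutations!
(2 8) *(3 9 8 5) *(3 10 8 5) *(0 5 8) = [5, 1, 3, 9, 4, 10, 6, 7, 2, 8, 0] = (0 5 10)(2 3 9 8)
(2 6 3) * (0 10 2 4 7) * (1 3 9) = (0 10 2 6 9 1 3 4 7) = [10, 3, 6, 4, 7, 5, 9, 0, 8, 1, 2]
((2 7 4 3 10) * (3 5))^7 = ((2 7 4 5 3 10))^7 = (2 7 4 5 3 10)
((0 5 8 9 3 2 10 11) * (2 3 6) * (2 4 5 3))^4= ((0 3 2 10 11)(4 5 8 9 6))^4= (0 11 10 2 3)(4 6 9 8 5)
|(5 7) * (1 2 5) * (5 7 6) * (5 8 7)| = 6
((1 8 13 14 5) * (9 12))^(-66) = (1 5 14 13 8)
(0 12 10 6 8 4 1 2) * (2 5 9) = (0 12 10 6 8 4 1 5 9 2) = [12, 5, 0, 3, 1, 9, 8, 7, 4, 2, 6, 11, 10]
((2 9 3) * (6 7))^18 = (9)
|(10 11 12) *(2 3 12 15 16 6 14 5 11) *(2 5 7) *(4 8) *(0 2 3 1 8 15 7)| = |(0 2 1 8 4 15 16 6 14)(3 12 10 5 11 7)| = 18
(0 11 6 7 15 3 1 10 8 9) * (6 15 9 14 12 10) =(0 11 15 3 1 6 7 9)(8 14 12 10) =[11, 6, 2, 1, 4, 5, 7, 9, 14, 0, 8, 15, 10, 13, 12, 3]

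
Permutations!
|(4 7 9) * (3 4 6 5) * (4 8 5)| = 12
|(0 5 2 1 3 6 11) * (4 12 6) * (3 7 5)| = |(0 3 4 12 6 11)(1 7 5 2)| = 12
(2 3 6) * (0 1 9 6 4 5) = [1, 9, 3, 4, 5, 0, 2, 7, 8, 6] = (0 1 9 6 2 3 4 5)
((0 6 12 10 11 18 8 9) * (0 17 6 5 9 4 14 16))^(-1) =((0 5 9 17 6 12 10 11 18 8 4 14 16))^(-1) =(0 16 14 4 8 18 11 10 12 6 17 9 5)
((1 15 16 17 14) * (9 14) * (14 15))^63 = ((1 14)(9 15 16 17))^63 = (1 14)(9 17 16 15)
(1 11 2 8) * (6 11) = (1 6 11 2 8) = [0, 6, 8, 3, 4, 5, 11, 7, 1, 9, 10, 2]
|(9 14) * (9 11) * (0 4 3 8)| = |(0 4 3 8)(9 14 11)| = 12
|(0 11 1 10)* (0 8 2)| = |(0 11 1 10 8 2)| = 6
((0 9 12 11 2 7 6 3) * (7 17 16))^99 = (0 3 6 7 16 17 2 11 12 9)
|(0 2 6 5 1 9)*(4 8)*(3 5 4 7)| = 10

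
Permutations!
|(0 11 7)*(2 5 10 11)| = 6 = |(0 2 5 10 11 7)|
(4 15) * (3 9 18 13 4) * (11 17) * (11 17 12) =[0, 1, 2, 9, 15, 5, 6, 7, 8, 18, 10, 12, 11, 4, 14, 3, 16, 17, 13] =(3 9 18 13 4 15)(11 12)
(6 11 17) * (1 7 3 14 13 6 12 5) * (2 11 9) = (1 7 3 14 13 6 9 2 11 17 12 5) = [0, 7, 11, 14, 4, 1, 9, 3, 8, 2, 10, 17, 5, 6, 13, 15, 16, 12]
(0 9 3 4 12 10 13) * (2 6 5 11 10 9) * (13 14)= (0 2 6 5 11 10 14 13)(3 4 12 9)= [2, 1, 6, 4, 12, 11, 5, 7, 8, 3, 14, 10, 9, 0, 13]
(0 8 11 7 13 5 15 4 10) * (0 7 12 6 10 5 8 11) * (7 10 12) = (0 11 7 13 8)(4 5 15)(6 12) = [11, 1, 2, 3, 5, 15, 12, 13, 0, 9, 10, 7, 6, 8, 14, 4]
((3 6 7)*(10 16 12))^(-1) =((3 6 7)(10 16 12))^(-1) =(3 7 6)(10 12 16)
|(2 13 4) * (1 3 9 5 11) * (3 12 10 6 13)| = 11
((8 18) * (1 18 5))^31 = (1 5 8 18)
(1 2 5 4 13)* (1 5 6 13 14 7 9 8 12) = (1 2 6 13 5 4 14 7 9 8 12) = [0, 2, 6, 3, 14, 4, 13, 9, 12, 8, 10, 11, 1, 5, 7]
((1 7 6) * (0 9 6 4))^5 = ((0 9 6 1 7 4))^5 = (0 4 7 1 6 9)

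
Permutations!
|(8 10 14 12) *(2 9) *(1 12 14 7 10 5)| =4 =|(14)(1 12 8 5)(2 9)(7 10)|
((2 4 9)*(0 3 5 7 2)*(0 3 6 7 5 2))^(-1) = (0 7 6)(2 3 9 4) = ((0 6 7)(2 4 9 3))^(-1)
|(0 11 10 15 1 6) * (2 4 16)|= |(0 11 10 15 1 6)(2 4 16)|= 6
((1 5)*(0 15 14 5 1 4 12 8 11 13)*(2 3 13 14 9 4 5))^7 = ((0 15 9 4 12 8 11 14 2 3 13))^7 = (0 14 4 13 11 9 3 8 15 2 12)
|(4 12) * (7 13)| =|(4 12)(7 13)| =2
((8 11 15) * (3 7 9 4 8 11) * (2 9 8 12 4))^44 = (15)(3 8 7)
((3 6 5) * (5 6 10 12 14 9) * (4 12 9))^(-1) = (3 5 9 10)(4 14 12)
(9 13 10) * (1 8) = [0, 8, 2, 3, 4, 5, 6, 7, 1, 13, 9, 11, 12, 10] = (1 8)(9 13 10)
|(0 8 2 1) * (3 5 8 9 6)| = |(0 9 6 3 5 8 2 1)| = 8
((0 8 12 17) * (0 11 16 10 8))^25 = (8 12 17 11 16 10)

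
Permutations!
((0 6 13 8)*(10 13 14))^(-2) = ((0 6 14 10 13 8))^(-2) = (0 13 14)(6 8 10)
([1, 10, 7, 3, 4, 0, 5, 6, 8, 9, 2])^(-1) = [5, 0, 10, 3, 4, 6, 7, 2, 8, 9, 1]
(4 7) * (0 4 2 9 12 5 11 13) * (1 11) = [4, 11, 9, 3, 7, 1, 6, 2, 8, 12, 10, 13, 5, 0] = (0 4 7 2 9 12 5 1 11 13)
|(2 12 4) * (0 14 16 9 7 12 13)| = |(0 14 16 9 7 12 4 2 13)| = 9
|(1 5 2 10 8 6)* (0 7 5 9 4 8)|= |(0 7 5 2 10)(1 9 4 8 6)|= 5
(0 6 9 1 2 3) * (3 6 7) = (0 7 3)(1 2 6 9) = [7, 2, 6, 0, 4, 5, 9, 3, 8, 1]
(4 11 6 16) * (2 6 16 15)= (2 6 15)(4 11 16)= [0, 1, 6, 3, 11, 5, 15, 7, 8, 9, 10, 16, 12, 13, 14, 2, 4]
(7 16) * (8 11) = (7 16)(8 11) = [0, 1, 2, 3, 4, 5, 6, 16, 11, 9, 10, 8, 12, 13, 14, 15, 7]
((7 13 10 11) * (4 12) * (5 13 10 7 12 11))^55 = (4 11 12)(5 10 7 13) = ((4 11 12)(5 13 7 10))^55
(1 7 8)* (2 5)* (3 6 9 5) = (1 7 8)(2 3 6 9 5) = [0, 7, 3, 6, 4, 2, 9, 8, 1, 5]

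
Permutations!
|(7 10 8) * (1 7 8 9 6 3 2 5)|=|(1 7 10 9 6 3 2 5)|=8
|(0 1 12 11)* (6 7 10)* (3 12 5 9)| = 21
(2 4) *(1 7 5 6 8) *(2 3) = (1 7 5 6 8)(2 4 3) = [0, 7, 4, 2, 3, 6, 8, 5, 1]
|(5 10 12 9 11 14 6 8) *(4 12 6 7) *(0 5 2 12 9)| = |(0 5 10 6 8 2 12)(4 9 11 14 7)| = 35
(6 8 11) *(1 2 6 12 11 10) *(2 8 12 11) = [0, 8, 6, 3, 4, 5, 12, 7, 10, 9, 1, 11, 2] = (1 8 10)(2 6 12)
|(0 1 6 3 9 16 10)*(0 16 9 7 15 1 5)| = 10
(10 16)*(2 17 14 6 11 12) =(2 17 14 6 11 12)(10 16) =[0, 1, 17, 3, 4, 5, 11, 7, 8, 9, 16, 12, 2, 13, 6, 15, 10, 14]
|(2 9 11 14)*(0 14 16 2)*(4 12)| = |(0 14)(2 9 11 16)(4 12)| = 4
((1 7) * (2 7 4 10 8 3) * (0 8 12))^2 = ((0 8 3 2 7 1 4 10 12))^2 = (0 3 7 4 12 8 2 1 10)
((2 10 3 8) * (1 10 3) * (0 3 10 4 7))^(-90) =(0 4 10 8)(1 2 3 7) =((0 3 8 2 10 1 4 7))^(-90)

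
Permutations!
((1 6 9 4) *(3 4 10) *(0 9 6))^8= (0 10 4)(1 9 3)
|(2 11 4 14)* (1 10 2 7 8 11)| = |(1 10 2)(4 14 7 8 11)| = 15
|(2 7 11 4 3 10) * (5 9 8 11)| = 9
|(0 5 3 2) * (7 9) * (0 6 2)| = 6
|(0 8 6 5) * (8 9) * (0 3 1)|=7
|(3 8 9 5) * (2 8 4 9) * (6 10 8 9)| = 8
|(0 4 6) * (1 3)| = |(0 4 6)(1 3)| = 6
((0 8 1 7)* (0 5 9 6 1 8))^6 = (1 7 5 9 6)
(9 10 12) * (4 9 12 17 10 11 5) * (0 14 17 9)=(0 14 17 10 9 11 5 4)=[14, 1, 2, 3, 0, 4, 6, 7, 8, 11, 9, 5, 12, 13, 17, 15, 16, 10]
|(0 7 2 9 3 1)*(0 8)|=7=|(0 7 2 9 3 1 8)|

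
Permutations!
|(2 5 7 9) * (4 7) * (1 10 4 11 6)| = 9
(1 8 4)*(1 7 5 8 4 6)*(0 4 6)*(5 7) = (0 4 5 8)(1 6) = [4, 6, 2, 3, 5, 8, 1, 7, 0]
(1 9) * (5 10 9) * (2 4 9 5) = (1 2 4 9)(5 10) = [0, 2, 4, 3, 9, 10, 6, 7, 8, 1, 5]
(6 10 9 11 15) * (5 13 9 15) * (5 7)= [0, 1, 2, 3, 4, 13, 10, 5, 8, 11, 15, 7, 12, 9, 14, 6]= (5 13 9 11 7)(6 10 15)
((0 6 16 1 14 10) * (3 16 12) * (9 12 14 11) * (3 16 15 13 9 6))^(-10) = ((0 3 15 13 9 12 16 1 11 6 14 10))^(-10) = (0 15 9 16 11 14)(1 6 10 3 13 12)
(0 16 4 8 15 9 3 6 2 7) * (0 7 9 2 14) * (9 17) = (0 16 4 8 15 2 17 9 3 6 14) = [16, 1, 17, 6, 8, 5, 14, 7, 15, 3, 10, 11, 12, 13, 0, 2, 4, 9]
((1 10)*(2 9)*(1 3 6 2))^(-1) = (1 9 2 6 3 10)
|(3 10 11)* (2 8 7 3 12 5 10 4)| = 20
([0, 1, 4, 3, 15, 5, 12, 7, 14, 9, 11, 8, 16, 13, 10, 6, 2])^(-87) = [0, 1, 6, 3, 12, 5, 2, 7, 14, 9, 11, 8, 4, 13, 10, 16, 15]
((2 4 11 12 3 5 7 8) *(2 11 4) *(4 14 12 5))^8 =(14)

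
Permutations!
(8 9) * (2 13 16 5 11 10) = (2 13 16 5 11 10)(8 9) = [0, 1, 13, 3, 4, 11, 6, 7, 9, 8, 2, 10, 12, 16, 14, 15, 5]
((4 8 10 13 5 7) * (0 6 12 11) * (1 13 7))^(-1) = (0 11 12 6)(1 5 13)(4 7 10 8)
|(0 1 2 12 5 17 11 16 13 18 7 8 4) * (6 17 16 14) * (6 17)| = 33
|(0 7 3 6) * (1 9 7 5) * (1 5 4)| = 7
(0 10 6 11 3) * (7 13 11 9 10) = (0 7 13 11 3)(6 9 10) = [7, 1, 2, 0, 4, 5, 9, 13, 8, 10, 6, 3, 12, 11]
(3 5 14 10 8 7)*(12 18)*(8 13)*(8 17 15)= (3 5 14 10 13 17 15 8 7)(12 18)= [0, 1, 2, 5, 4, 14, 6, 3, 7, 9, 13, 11, 18, 17, 10, 8, 16, 15, 12]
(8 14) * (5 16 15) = (5 16 15)(8 14) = [0, 1, 2, 3, 4, 16, 6, 7, 14, 9, 10, 11, 12, 13, 8, 5, 15]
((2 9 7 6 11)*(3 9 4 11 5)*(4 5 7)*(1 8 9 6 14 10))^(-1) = ((1 8 9 4 11 2 5 3 6 7 14 10))^(-1) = (1 10 14 7 6 3 5 2 11 4 9 8)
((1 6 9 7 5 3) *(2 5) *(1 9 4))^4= (1 6 4)(2 7 9 3 5)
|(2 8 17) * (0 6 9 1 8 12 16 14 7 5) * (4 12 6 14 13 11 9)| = |(0 14 7 5)(1 8 17 2 6 4 12 16 13 11 9)| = 44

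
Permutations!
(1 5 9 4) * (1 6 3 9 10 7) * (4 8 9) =(1 5 10 7)(3 4 6)(8 9) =[0, 5, 2, 4, 6, 10, 3, 1, 9, 8, 7]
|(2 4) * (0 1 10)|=6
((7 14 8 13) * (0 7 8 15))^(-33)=(0 15 14 7)(8 13)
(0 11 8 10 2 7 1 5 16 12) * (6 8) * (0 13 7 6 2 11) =[0, 5, 6, 3, 4, 16, 8, 1, 10, 9, 11, 2, 13, 7, 14, 15, 12] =(1 5 16 12 13 7)(2 6 8 10 11)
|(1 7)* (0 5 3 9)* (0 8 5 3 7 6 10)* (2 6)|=10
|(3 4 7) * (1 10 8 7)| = 6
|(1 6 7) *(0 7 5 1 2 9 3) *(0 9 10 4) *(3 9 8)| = |(0 7 2 10 4)(1 6 5)(3 8)| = 30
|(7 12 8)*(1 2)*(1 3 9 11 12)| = 8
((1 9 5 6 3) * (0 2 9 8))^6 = ((0 2 9 5 6 3 1 8))^6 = (0 1 6 9)(2 8 3 5)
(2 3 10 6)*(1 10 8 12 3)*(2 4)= (1 10 6 4 2)(3 8 12)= [0, 10, 1, 8, 2, 5, 4, 7, 12, 9, 6, 11, 3]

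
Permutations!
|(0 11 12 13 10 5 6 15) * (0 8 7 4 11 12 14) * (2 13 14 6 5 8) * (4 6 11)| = |(0 12 14)(2 13 10 8 7 6 15)| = 21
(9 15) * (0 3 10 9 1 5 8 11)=[3, 5, 2, 10, 4, 8, 6, 7, 11, 15, 9, 0, 12, 13, 14, 1]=(0 3 10 9 15 1 5 8 11)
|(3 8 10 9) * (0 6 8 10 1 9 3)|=|(0 6 8 1 9)(3 10)|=10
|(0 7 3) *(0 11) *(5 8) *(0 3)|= |(0 7)(3 11)(5 8)|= 2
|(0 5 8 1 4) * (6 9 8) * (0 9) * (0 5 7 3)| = |(0 7 3)(1 4 9 8)(5 6)| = 12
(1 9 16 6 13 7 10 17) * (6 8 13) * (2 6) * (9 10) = (1 10 17)(2 6)(7 9 16 8 13) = [0, 10, 6, 3, 4, 5, 2, 9, 13, 16, 17, 11, 12, 7, 14, 15, 8, 1]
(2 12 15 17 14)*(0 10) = (0 10)(2 12 15 17 14) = [10, 1, 12, 3, 4, 5, 6, 7, 8, 9, 0, 11, 15, 13, 2, 17, 16, 14]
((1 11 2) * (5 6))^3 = (11)(5 6)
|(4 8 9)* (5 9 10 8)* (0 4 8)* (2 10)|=7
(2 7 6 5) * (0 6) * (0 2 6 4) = (0 4)(2 7)(5 6) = [4, 1, 7, 3, 0, 6, 5, 2]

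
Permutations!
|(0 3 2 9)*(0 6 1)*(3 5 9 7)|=15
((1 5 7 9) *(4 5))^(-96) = ((1 4 5 7 9))^(-96) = (1 9 7 5 4)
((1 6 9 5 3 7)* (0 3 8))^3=(0 1 5 3 6 8 7 9)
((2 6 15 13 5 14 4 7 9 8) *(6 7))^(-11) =(2 7 9 8)(4 6 15 13 5 14)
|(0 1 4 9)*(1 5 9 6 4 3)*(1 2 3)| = |(0 5 9)(2 3)(4 6)| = 6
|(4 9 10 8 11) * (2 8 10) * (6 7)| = |(2 8 11 4 9)(6 7)| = 10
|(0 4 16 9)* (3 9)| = 5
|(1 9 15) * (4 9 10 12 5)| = |(1 10 12 5 4 9 15)| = 7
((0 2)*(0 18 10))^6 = ((0 2 18 10))^6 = (0 18)(2 10)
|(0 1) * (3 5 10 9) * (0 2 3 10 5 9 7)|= 7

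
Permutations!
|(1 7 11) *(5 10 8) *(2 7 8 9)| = |(1 8 5 10 9 2 7 11)| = 8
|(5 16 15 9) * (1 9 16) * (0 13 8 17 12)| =|(0 13 8 17 12)(1 9 5)(15 16)| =30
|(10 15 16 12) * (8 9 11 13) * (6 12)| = |(6 12 10 15 16)(8 9 11 13)| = 20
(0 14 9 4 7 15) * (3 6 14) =(0 3 6 14 9 4 7 15) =[3, 1, 2, 6, 7, 5, 14, 15, 8, 4, 10, 11, 12, 13, 9, 0]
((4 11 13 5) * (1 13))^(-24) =((1 13 5 4 11))^(-24) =(1 13 5 4 11)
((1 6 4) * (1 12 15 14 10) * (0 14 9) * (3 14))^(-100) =(15)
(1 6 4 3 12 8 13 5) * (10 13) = (1 6 4 3 12 8 10 13 5) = [0, 6, 2, 12, 3, 1, 4, 7, 10, 9, 13, 11, 8, 5]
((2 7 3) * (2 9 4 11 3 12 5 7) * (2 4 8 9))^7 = ((2 4 11 3)(5 7 12)(8 9))^7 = (2 3 11 4)(5 7 12)(8 9)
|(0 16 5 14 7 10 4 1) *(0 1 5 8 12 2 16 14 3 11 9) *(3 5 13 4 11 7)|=28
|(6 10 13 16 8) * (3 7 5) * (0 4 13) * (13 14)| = |(0 4 14 13 16 8 6 10)(3 7 5)| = 24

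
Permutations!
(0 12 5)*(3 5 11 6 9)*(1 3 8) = (0 12 11 6 9 8 1 3 5) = [12, 3, 2, 5, 4, 0, 9, 7, 1, 8, 10, 6, 11]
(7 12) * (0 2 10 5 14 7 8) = (0 2 10 5 14 7 12 8) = [2, 1, 10, 3, 4, 14, 6, 12, 0, 9, 5, 11, 8, 13, 7]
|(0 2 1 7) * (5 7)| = 5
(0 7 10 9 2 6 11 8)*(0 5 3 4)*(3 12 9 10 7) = (0 3 4)(2 6 11 8 5 12 9) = [3, 1, 6, 4, 0, 12, 11, 7, 5, 2, 10, 8, 9]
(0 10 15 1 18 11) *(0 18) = (0 10 15 1)(11 18) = [10, 0, 2, 3, 4, 5, 6, 7, 8, 9, 15, 18, 12, 13, 14, 1, 16, 17, 11]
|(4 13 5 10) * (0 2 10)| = 6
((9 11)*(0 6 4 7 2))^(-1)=(0 2 7 4 6)(9 11)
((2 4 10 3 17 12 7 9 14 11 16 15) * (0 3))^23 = ((0 3 17 12 7 9 14 11 16 15 2 4 10))^23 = (0 2 11 7 3 4 16 9 17 10 15 14 12)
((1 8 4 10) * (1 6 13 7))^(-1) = ((1 8 4 10 6 13 7))^(-1) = (1 7 13 6 10 4 8)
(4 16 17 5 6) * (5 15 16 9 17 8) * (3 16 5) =(3 16 8)(4 9 17 15 5 6) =[0, 1, 2, 16, 9, 6, 4, 7, 3, 17, 10, 11, 12, 13, 14, 5, 8, 15]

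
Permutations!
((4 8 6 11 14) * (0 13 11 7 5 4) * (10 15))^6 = (15)(0 11)(4 8 6 7 5)(13 14)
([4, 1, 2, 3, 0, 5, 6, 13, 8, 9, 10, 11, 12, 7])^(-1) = [4, 1, 2, 3, 0, 5, 6, 13, 8, 9, 10, 11, 12, 7]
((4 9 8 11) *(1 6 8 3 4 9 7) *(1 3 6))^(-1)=((3 4 7)(6 8 11 9))^(-1)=(3 7 4)(6 9 11 8)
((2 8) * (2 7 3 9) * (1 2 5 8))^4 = (3 7 8 5 9)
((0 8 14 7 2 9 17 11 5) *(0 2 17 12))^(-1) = (0 12 9 2 5 11 17 7 14 8)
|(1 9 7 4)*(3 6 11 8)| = |(1 9 7 4)(3 6 11 8)| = 4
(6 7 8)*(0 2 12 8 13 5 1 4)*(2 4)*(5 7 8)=(0 4)(1 2 12 5)(6 8)(7 13)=[4, 2, 12, 3, 0, 1, 8, 13, 6, 9, 10, 11, 5, 7]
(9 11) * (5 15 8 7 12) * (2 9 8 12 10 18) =(2 9 11 8 7 10 18)(5 15 12) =[0, 1, 9, 3, 4, 15, 6, 10, 7, 11, 18, 8, 5, 13, 14, 12, 16, 17, 2]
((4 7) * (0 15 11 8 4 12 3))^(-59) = (0 7 11 3 4 15 12 8)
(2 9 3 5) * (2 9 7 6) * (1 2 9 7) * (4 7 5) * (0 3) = (0 3 4 7 6 9)(1 2) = [3, 2, 1, 4, 7, 5, 9, 6, 8, 0]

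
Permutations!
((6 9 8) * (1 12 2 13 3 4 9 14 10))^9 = ((1 12 2 13 3 4 9 8 6 14 10))^9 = (1 14 8 4 13 12 10 6 9 3 2)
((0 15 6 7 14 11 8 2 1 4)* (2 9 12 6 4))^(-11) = ((0 15 4)(1 2)(6 7 14 11 8 9 12))^(-11) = (0 15 4)(1 2)(6 11 12 14 9 7 8)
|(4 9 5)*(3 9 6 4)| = 6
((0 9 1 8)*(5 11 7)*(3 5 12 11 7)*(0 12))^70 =((0 9 1 8 12 11 3 5 7))^70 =(0 5 11 8 9 7 3 12 1)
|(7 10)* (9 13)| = 2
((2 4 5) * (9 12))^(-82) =(12)(2 5 4)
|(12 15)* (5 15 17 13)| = |(5 15 12 17 13)| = 5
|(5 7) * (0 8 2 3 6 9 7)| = 8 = |(0 8 2 3 6 9 7 5)|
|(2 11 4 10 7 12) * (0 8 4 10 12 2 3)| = |(0 8 4 12 3)(2 11 10 7)| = 20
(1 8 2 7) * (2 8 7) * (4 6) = (8)(1 7)(4 6) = [0, 7, 2, 3, 6, 5, 4, 1, 8]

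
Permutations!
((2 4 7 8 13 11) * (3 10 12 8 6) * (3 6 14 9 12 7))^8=(2 8 14 3 11 12 7 4 13 9 10)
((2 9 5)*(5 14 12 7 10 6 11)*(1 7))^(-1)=(1 12 14 9 2 5 11 6 10 7)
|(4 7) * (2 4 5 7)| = 2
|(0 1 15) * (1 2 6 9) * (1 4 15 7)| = |(0 2 6 9 4 15)(1 7)| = 6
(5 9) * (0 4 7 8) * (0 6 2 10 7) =(0 4)(2 10 7 8 6)(5 9) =[4, 1, 10, 3, 0, 9, 2, 8, 6, 5, 7]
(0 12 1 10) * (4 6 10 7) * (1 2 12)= (0 1 7 4 6 10)(2 12)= [1, 7, 12, 3, 6, 5, 10, 4, 8, 9, 0, 11, 2]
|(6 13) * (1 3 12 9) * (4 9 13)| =|(1 3 12 13 6 4 9)| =7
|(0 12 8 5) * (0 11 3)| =|(0 12 8 5 11 3)| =6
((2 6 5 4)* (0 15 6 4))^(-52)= (15)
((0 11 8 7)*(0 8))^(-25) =(0 11)(7 8)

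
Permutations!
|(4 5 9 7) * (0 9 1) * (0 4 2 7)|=|(0 9)(1 4 5)(2 7)|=6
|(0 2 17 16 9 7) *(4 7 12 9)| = 6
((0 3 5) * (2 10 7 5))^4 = (0 7 2)(3 5 10) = ((0 3 2 10 7 5))^4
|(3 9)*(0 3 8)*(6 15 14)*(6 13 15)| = 12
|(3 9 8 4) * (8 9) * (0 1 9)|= 3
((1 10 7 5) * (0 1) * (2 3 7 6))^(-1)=((0 1 10 6 2 3 7 5))^(-1)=(0 5 7 3 2 6 10 1)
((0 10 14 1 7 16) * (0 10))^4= (1 14 10 16 7)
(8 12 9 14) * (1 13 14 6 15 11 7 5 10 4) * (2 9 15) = (1 13 14 8 12 15 11 7 5 10 4)(2 9 6) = [0, 13, 9, 3, 1, 10, 2, 5, 12, 6, 4, 7, 15, 14, 8, 11]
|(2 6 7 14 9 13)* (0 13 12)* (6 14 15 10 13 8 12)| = 24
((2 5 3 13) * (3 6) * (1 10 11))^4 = ((1 10 11)(2 5 6 3 13))^4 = (1 10 11)(2 13 3 6 5)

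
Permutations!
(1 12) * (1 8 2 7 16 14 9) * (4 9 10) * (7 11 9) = (1 12 8 2 11 9)(4 7 16 14 10) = [0, 12, 11, 3, 7, 5, 6, 16, 2, 1, 4, 9, 8, 13, 10, 15, 14]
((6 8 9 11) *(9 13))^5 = (13)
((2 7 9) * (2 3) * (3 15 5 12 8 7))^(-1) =((2 3)(5 12 8 7 9 15))^(-1) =(2 3)(5 15 9 7 8 12)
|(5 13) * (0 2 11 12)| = 4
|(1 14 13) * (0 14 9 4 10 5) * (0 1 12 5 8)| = 10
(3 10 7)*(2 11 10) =(2 11 10 7 3) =[0, 1, 11, 2, 4, 5, 6, 3, 8, 9, 7, 10]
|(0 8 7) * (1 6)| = |(0 8 7)(1 6)| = 6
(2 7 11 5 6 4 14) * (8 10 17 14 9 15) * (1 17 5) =(1 17 14 2 7 11)(4 9 15 8 10 5 6) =[0, 17, 7, 3, 9, 6, 4, 11, 10, 15, 5, 1, 12, 13, 2, 8, 16, 14]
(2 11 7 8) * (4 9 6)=(2 11 7 8)(4 9 6)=[0, 1, 11, 3, 9, 5, 4, 8, 2, 6, 10, 7]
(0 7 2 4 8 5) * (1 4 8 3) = [7, 4, 8, 1, 3, 0, 6, 2, 5] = (0 7 2 8 5)(1 4 3)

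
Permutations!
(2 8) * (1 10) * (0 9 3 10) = (0 9 3 10 1)(2 8) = [9, 0, 8, 10, 4, 5, 6, 7, 2, 3, 1]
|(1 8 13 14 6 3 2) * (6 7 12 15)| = 10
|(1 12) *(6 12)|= |(1 6 12)|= 3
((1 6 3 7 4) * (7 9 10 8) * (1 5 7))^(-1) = (1 8 10 9 3 6)(4 7 5)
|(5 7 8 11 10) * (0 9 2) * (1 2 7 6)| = 10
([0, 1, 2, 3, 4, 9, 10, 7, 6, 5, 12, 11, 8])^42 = (6 12)(8 10)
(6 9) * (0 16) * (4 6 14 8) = (0 16)(4 6 9 14 8) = [16, 1, 2, 3, 6, 5, 9, 7, 4, 14, 10, 11, 12, 13, 8, 15, 0]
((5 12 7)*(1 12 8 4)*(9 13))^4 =(13)(1 8 7)(4 5 12)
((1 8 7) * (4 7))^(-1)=(1 7 4 8)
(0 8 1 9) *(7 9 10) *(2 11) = (0 8 1 10 7 9)(2 11) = [8, 10, 11, 3, 4, 5, 6, 9, 1, 0, 7, 2]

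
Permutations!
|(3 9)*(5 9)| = |(3 5 9)| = 3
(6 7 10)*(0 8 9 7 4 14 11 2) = (0 8 9 7 10 6 4 14 11 2) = [8, 1, 0, 3, 14, 5, 4, 10, 9, 7, 6, 2, 12, 13, 11]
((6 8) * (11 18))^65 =((6 8)(11 18))^65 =(6 8)(11 18)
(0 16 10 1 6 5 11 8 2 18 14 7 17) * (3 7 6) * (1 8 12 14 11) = [16, 3, 18, 7, 4, 1, 5, 17, 2, 9, 8, 12, 14, 13, 6, 15, 10, 0, 11] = (0 16 10 8 2 18 11 12 14 6 5 1 3 7 17)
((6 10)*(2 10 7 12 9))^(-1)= (2 9 12 7 6 10)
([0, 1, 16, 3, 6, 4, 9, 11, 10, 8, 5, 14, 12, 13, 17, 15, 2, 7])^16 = (17)(4 10 9)(5 8 6)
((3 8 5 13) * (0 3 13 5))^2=(13)(0 8 3)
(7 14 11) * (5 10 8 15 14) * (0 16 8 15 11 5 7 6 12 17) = (0 16 8 11 6 12 17)(5 10 15 14) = [16, 1, 2, 3, 4, 10, 12, 7, 11, 9, 15, 6, 17, 13, 5, 14, 8, 0]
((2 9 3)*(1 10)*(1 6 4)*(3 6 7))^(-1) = ((1 10 7 3 2 9 6 4))^(-1) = (1 4 6 9 2 3 7 10)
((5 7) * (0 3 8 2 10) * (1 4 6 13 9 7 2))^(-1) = (0 10 2 5 7 9 13 6 4 1 8 3)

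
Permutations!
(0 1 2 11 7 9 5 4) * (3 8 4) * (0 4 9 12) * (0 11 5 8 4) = (0 1 2 5 3 4)(7 12 11)(8 9) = [1, 2, 5, 4, 0, 3, 6, 12, 9, 8, 10, 7, 11]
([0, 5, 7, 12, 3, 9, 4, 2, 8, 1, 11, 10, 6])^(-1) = [0, 9, 7, 4, 6, 1, 12, 2, 8, 5, 11, 10, 3]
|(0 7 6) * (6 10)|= |(0 7 10 6)|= 4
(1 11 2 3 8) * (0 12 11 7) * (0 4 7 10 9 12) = (1 10 9 12 11 2 3 8)(4 7) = [0, 10, 3, 8, 7, 5, 6, 4, 1, 12, 9, 2, 11]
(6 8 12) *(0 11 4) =[11, 1, 2, 3, 0, 5, 8, 7, 12, 9, 10, 4, 6] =(0 11 4)(6 8 12)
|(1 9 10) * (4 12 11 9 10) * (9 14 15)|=6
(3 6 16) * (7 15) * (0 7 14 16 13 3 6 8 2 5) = [7, 1, 5, 8, 4, 0, 13, 15, 2, 9, 10, 11, 12, 3, 16, 14, 6] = (0 7 15 14 16 6 13 3 8 2 5)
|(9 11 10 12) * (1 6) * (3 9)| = 10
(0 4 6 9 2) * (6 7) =[4, 1, 0, 3, 7, 5, 9, 6, 8, 2] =(0 4 7 6 9 2)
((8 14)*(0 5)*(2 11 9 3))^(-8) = ((0 5)(2 11 9 3)(8 14))^(-8) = (14)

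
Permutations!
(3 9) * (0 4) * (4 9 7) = (0 9 3 7 4) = [9, 1, 2, 7, 0, 5, 6, 4, 8, 3]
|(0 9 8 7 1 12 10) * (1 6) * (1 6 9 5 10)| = 6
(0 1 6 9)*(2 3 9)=(0 1 6 2 3 9)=[1, 6, 3, 9, 4, 5, 2, 7, 8, 0]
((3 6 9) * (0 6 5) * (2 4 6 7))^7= (0 5 3 9 6 4 2 7)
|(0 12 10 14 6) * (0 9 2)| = 7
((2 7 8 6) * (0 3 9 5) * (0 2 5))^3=((0 3 9)(2 7 8 6 5))^3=(9)(2 6 7 5 8)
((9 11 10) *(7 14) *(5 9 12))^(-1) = ((5 9 11 10 12)(7 14))^(-1) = (5 12 10 11 9)(7 14)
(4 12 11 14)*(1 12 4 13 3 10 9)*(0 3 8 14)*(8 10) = (0 3 8 14 13 10 9 1 12 11) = [3, 12, 2, 8, 4, 5, 6, 7, 14, 1, 9, 0, 11, 10, 13]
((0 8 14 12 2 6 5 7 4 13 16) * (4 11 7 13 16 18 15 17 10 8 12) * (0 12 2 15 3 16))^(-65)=(0 17 18)(2 10 3)(4 15 13)(5 14 12)(6 8 16)(7 11)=((0 2 6 5 13 18 3 16 12 15 17 10 8 14 4)(7 11))^(-65)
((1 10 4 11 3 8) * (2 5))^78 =(11)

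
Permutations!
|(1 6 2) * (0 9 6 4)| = 6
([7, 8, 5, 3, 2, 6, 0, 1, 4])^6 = (0 5 4 1)(2 8 7 6)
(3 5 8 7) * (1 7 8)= (8)(1 7 3 5)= [0, 7, 2, 5, 4, 1, 6, 3, 8]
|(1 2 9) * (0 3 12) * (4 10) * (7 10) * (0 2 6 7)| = 10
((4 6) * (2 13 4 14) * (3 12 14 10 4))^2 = (2 3 14 13 12)(4 10 6)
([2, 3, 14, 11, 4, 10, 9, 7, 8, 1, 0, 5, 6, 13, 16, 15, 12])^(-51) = (0 11 9 16)(1 12 2 5)(3 6 14 10)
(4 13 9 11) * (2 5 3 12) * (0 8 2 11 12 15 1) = (0 8 2 5 3 15 1)(4 13 9 12 11) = [8, 0, 5, 15, 13, 3, 6, 7, 2, 12, 10, 4, 11, 9, 14, 1]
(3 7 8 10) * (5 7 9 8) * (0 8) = (0 8 10 3 9)(5 7) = [8, 1, 2, 9, 4, 7, 6, 5, 10, 0, 3]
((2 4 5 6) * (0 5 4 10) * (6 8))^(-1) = ((0 5 8 6 2 10))^(-1) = (0 10 2 6 8 5)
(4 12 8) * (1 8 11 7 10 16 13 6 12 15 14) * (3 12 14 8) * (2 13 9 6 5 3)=(1 2 13 5 3 12 11 7 10 16 9 6 14)(4 15 8)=[0, 2, 13, 12, 15, 3, 14, 10, 4, 6, 16, 7, 11, 5, 1, 8, 9]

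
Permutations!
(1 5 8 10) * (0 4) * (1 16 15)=(0 4)(1 5 8 10 16 15)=[4, 5, 2, 3, 0, 8, 6, 7, 10, 9, 16, 11, 12, 13, 14, 1, 15]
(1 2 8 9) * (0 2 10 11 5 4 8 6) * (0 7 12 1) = [2, 10, 6, 3, 8, 4, 7, 12, 9, 0, 11, 5, 1] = (0 2 6 7 12 1 10 11 5 4 8 9)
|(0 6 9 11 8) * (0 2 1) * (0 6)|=|(1 6 9 11 8 2)|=6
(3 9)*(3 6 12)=(3 9 6 12)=[0, 1, 2, 9, 4, 5, 12, 7, 8, 6, 10, 11, 3]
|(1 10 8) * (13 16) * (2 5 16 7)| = |(1 10 8)(2 5 16 13 7)| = 15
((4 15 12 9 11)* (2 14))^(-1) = (2 14)(4 11 9 12 15)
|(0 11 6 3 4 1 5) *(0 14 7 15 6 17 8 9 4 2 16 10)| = |(0 11 17 8 9 4 1 5 14 7 15 6 3 2 16 10)| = 16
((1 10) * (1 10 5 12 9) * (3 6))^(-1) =(1 9 12 5)(3 6)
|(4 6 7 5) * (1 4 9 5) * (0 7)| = 10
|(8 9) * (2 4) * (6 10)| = |(2 4)(6 10)(8 9)| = 2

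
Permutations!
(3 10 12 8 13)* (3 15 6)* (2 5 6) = (2 5 6 3 10 12 8 13 15) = [0, 1, 5, 10, 4, 6, 3, 7, 13, 9, 12, 11, 8, 15, 14, 2]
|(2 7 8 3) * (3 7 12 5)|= 4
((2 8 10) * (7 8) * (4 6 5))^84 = (10)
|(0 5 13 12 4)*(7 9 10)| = 15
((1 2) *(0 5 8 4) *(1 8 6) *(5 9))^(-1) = ((0 9 5 6 1 2 8 4))^(-1) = (0 4 8 2 1 6 5 9)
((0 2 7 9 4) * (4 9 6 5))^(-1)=(9)(0 4 5 6 7 2)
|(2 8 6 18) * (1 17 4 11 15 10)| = 12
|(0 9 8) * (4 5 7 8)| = 6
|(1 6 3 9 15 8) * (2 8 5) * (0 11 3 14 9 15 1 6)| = 11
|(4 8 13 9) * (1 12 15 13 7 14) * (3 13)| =10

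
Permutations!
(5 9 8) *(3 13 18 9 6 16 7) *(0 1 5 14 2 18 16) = (0 1 5 6)(2 18 9 8 14)(3 13 16 7) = [1, 5, 18, 13, 4, 6, 0, 3, 14, 8, 10, 11, 12, 16, 2, 15, 7, 17, 9]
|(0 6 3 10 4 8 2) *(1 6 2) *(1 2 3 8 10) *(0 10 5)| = |(0 3 1 6 8 2 10 4 5)| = 9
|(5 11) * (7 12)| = 2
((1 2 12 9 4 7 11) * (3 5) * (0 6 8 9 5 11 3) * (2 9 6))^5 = (0 2 12 5)(1 11 3 7 4 9)(6 8)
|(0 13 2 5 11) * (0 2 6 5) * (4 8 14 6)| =|(0 13 4 8 14 6 5 11 2)| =9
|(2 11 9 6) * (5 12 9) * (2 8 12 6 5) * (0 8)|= 6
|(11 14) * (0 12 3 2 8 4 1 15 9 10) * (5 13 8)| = |(0 12 3 2 5 13 8 4 1 15 9 10)(11 14)| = 12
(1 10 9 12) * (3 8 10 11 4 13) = (1 11 4 13 3 8 10 9 12) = [0, 11, 2, 8, 13, 5, 6, 7, 10, 12, 9, 4, 1, 3]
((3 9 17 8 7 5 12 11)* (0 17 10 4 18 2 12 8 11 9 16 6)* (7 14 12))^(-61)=((0 17 11 3 16 6)(2 7 5 8 14 12 9 10 4 18))^(-61)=(0 6 16 3 11 17)(2 18 4 10 9 12 14 8 5 7)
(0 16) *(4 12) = (0 16)(4 12) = [16, 1, 2, 3, 12, 5, 6, 7, 8, 9, 10, 11, 4, 13, 14, 15, 0]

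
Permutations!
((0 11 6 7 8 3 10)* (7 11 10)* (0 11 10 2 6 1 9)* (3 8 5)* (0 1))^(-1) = (0 11 10 6 2)(1 9)(3 5 7)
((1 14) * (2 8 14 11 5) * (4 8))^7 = ((1 11 5 2 4 8 14))^7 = (14)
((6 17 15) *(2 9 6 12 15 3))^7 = ((2 9 6 17 3)(12 15))^7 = (2 6 3 9 17)(12 15)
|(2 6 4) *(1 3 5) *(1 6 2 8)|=|(1 3 5 6 4 8)|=6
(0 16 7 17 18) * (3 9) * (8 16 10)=[10, 1, 2, 9, 4, 5, 6, 17, 16, 3, 8, 11, 12, 13, 14, 15, 7, 18, 0]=(0 10 8 16 7 17 18)(3 9)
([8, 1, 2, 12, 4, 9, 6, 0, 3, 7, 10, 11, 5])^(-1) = [7, 1, 2, 8, 4, 12, 6, 9, 0, 5, 10, 11, 3]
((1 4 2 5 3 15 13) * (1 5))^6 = ((1 4 2)(3 15 13 5))^6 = (3 13)(5 15)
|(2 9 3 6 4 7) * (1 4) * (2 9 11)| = |(1 4 7 9 3 6)(2 11)| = 6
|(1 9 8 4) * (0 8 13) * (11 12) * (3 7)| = |(0 8 4 1 9 13)(3 7)(11 12)| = 6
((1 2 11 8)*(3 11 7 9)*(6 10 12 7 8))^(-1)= (1 8 2)(3 9 7 12 10 6 11)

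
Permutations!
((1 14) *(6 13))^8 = ((1 14)(6 13))^8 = (14)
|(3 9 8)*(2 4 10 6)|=|(2 4 10 6)(3 9 8)|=12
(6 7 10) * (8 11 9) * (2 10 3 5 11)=(2 10 6 7 3 5 11 9 8)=[0, 1, 10, 5, 4, 11, 7, 3, 2, 8, 6, 9]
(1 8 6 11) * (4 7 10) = [0, 8, 2, 3, 7, 5, 11, 10, 6, 9, 4, 1] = (1 8 6 11)(4 7 10)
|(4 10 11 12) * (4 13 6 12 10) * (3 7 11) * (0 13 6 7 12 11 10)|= 8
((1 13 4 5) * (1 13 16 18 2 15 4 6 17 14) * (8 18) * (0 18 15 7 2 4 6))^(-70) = (18)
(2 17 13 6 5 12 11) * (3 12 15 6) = (2 17 13 3 12 11)(5 15 6) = [0, 1, 17, 12, 4, 15, 5, 7, 8, 9, 10, 2, 11, 3, 14, 6, 16, 13]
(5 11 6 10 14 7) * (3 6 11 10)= (3 6)(5 10 14 7)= [0, 1, 2, 6, 4, 10, 3, 5, 8, 9, 14, 11, 12, 13, 7]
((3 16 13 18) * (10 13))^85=((3 16 10 13 18))^85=(18)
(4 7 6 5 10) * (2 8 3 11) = (2 8 3 11)(4 7 6 5 10) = [0, 1, 8, 11, 7, 10, 5, 6, 3, 9, 4, 2]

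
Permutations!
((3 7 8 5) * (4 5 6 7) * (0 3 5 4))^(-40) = ((0 3)(6 7 8))^(-40) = (6 8 7)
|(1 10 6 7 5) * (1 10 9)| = |(1 9)(5 10 6 7)| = 4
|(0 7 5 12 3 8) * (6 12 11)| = 8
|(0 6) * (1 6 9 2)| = |(0 9 2 1 6)| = 5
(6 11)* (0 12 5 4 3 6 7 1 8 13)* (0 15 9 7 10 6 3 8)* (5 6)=[12, 0, 2, 3, 8, 4, 11, 1, 13, 7, 5, 10, 6, 15, 14, 9]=(0 12 6 11 10 5 4 8 13 15 9 7 1)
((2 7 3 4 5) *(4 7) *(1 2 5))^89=(1 4 2)(3 7)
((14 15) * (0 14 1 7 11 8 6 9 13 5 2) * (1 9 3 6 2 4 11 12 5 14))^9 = (3 6)(9 13 14 15)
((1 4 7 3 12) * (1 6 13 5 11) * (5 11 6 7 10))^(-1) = (1 11 13 6 5 10 4)(3 7 12)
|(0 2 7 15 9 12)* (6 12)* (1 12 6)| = |(0 2 7 15 9 1 12)| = 7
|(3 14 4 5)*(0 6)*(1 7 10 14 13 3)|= 6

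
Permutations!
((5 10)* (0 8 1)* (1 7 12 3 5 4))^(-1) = ((0 8 7 12 3 5 10 4 1))^(-1) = (0 1 4 10 5 3 12 7 8)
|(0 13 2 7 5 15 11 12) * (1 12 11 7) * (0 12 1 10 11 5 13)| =|(2 10 11 5 15 7 13)| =7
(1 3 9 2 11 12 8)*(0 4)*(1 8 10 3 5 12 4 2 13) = [2, 5, 11, 9, 0, 12, 6, 7, 8, 13, 3, 4, 10, 1] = (0 2 11 4)(1 5 12 10 3 9 13)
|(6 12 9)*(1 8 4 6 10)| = 7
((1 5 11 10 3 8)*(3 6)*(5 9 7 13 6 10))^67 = ((1 9 7 13 6 3 8)(5 11))^67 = (1 6 9 3 7 8 13)(5 11)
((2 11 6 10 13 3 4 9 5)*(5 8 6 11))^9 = (2 5)(3 9 6 13 4 8 10)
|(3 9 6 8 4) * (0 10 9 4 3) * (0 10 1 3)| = 8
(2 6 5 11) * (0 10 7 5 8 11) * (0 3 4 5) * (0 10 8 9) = [8, 1, 6, 4, 5, 3, 9, 10, 11, 0, 7, 2] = (0 8 11 2 6 9)(3 4 5)(7 10)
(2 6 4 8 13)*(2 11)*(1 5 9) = (1 5 9)(2 6 4 8 13 11) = [0, 5, 6, 3, 8, 9, 4, 7, 13, 1, 10, 2, 12, 11]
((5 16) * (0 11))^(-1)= (0 11)(5 16)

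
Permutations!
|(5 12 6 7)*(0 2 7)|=|(0 2 7 5 12 6)|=6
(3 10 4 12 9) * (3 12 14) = [0, 1, 2, 10, 14, 5, 6, 7, 8, 12, 4, 11, 9, 13, 3] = (3 10 4 14)(9 12)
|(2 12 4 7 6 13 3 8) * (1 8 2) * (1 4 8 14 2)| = 10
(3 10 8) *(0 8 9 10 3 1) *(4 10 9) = (0 8 1)(4 10) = [8, 0, 2, 3, 10, 5, 6, 7, 1, 9, 4]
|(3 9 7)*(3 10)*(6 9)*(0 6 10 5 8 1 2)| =8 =|(0 6 9 7 5 8 1 2)(3 10)|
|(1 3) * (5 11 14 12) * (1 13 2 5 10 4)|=|(1 3 13 2 5 11 14 12 10 4)|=10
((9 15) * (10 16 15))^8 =(16) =((9 10 16 15))^8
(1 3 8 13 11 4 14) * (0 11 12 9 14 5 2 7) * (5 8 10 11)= [5, 3, 7, 10, 8, 2, 6, 0, 13, 14, 11, 4, 9, 12, 1]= (0 5 2 7)(1 3 10 11 4 8 13 12 9 14)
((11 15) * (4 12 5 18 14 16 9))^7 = (18)(11 15)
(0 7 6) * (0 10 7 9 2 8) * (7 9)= (0 7 6 10 9 2 8)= [7, 1, 8, 3, 4, 5, 10, 6, 0, 2, 9]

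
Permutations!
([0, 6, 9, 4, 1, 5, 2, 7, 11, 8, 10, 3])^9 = (1 6 2 9 8 11 3 4)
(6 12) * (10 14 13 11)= (6 12)(10 14 13 11)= [0, 1, 2, 3, 4, 5, 12, 7, 8, 9, 14, 10, 6, 11, 13]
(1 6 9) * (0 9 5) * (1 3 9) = [1, 6, 2, 9, 4, 0, 5, 7, 8, 3] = (0 1 6 5)(3 9)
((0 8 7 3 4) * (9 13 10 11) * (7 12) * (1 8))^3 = (0 12 4 8 3 1 7)(9 11 10 13)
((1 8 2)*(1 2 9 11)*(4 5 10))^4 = ((1 8 9 11)(4 5 10))^4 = (11)(4 5 10)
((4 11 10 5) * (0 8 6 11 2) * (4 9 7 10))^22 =(0 4 6)(2 11 8)(5 7)(9 10)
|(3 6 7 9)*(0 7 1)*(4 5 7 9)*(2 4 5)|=10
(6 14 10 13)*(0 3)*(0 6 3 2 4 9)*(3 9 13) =(0 2 4 13 9)(3 6 14 10) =[2, 1, 4, 6, 13, 5, 14, 7, 8, 0, 3, 11, 12, 9, 10]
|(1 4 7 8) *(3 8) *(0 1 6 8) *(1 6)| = 7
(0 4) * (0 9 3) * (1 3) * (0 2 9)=[4, 3, 9, 2, 0, 5, 6, 7, 8, 1]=(0 4)(1 3 2 9)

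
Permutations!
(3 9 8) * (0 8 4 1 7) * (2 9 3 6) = (0 8 6 2 9 4 1 7) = [8, 7, 9, 3, 1, 5, 2, 0, 6, 4]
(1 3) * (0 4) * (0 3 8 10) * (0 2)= (0 4 3 1 8 10 2)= [4, 8, 0, 1, 3, 5, 6, 7, 10, 9, 2]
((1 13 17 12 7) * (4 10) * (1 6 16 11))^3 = (1 12 16 13 7 11 17 6)(4 10)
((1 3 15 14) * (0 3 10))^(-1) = (0 10 1 14 15 3)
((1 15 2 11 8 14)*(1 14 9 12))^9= ((1 15 2 11 8 9 12))^9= (1 2 8 12 15 11 9)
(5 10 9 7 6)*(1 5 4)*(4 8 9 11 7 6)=(1 5 10 11 7 4)(6 8 9)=[0, 5, 2, 3, 1, 10, 8, 4, 9, 6, 11, 7]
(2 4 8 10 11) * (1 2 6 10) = (1 2 4 8)(6 10 11) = [0, 2, 4, 3, 8, 5, 10, 7, 1, 9, 11, 6]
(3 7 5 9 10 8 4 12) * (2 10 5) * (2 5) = (2 10 8 4 12 3 7 5 9) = [0, 1, 10, 7, 12, 9, 6, 5, 4, 2, 8, 11, 3]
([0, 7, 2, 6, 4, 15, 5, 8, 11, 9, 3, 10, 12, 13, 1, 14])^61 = (1 7 8 11 10 3 6 5 15 14)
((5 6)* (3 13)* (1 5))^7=(1 5 6)(3 13)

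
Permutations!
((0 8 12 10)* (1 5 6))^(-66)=((0 8 12 10)(1 5 6))^(-66)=(0 12)(8 10)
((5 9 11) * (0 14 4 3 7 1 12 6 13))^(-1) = ((0 14 4 3 7 1 12 6 13)(5 9 11))^(-1) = (0 13 6 12 1 7 3 4 14)(5 11 9)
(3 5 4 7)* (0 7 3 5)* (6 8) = (0 7 5 4 3)(6 8) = [7, 1, 2, 0, 3, 4, 8, 5, 6]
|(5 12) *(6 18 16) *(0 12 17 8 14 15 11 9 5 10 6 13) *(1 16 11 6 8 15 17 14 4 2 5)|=17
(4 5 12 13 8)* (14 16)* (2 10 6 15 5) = (2 10 6 15 5 12 13 8 4)(14 16) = [0, 1, 10, 3, 2, 12, 15, 7, 4, 9, 6, 11, 13, 8, 16, 5, 14]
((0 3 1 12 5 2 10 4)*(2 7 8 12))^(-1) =(0 4 10 2 1 3)(5 12 8 7)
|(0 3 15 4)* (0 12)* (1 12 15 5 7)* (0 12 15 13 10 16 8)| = 11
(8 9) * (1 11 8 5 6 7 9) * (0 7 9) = (0 7)(1 11 8)(5 6 9) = [7, 11, 2, 3, 4, 6, 9, 0, 1, 5, 10, 8]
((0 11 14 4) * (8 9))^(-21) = (0 4 14 11)(8 9) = ((0 11 14 4)(8 9))^(-21)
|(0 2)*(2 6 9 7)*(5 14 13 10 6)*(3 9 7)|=8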